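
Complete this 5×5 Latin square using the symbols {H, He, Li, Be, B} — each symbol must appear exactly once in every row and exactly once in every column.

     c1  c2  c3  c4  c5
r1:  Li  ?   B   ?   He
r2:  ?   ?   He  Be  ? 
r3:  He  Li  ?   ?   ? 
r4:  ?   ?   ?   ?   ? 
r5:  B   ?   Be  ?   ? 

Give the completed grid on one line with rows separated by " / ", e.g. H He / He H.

(r1,c4) = H
(r2,c1) = H
(r2,c2) = B
(r2,c5) = Li
(r3,c3) = H
(r3,c4) = B
(r3,c5) = Be
(r4,c1) = Be
(r4,c3) = Li
(r4,c4) = He
(r5,c4) = Li
(r5,c5) = H
(r1,c2) = Be
(r4,c2) = H
(r4,c5) = B
(r5,c2) = He

Li Be B H He / H B He Be Li / He Li H B Be / Be H Li He B / B He Be Li H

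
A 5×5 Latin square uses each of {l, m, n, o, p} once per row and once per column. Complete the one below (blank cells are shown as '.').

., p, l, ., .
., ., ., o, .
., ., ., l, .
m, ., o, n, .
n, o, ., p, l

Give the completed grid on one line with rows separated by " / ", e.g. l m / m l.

(r1,c1) = o
(r1,c4) = m
(r1,c5) = n
(r3,c1) = p
(r4,c2) = l
(r4,c5) = p
(r5,c3) = m
(r2,c1) = l
(r2,c5) = m
(r3,c3) = n
(r3,c5) = o
(r2,c2) = n
(r2,c3) = p
(r3,c2) = m

o p l m n / l n p o m / p m n l o / m l o n p / n o m p l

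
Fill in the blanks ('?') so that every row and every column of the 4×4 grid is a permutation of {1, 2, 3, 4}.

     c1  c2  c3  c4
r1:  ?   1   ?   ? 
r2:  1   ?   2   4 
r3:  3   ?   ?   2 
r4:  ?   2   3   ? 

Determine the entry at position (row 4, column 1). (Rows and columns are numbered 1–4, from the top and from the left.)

4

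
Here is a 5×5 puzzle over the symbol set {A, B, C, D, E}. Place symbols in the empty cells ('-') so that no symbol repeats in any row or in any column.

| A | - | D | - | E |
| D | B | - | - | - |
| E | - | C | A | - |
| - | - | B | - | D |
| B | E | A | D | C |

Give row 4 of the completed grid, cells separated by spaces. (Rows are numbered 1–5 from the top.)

C A B E D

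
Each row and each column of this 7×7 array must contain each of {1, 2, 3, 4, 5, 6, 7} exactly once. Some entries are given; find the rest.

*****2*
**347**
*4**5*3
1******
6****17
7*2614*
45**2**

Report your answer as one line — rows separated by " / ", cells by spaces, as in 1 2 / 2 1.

At row 3, column 1: row 3 has {3,4,5}; column 1 has {1,4,6,7}; that leaves 2.
At row 6, column 2: row 6 has {1,2,4,6,7}; column 2 has {4,5}; that leaves 3.
At row 6, column 7: row 6 has {1,2,3,4,6,7}; column 7 has {3,7}; that leaves 5.
At row 2, column 1: row 2 has {3,4,7}; column 1 has {1,2,4,6,7}; that leaves 5.
At row 2, column 6: row 2 has {3,4,5,7}; column 6 has {1,2,4}; that leaves 6.
At row 3, column 6: row 3 has {2,3,4,5}; column 6 has {1,2,4,6}; that leaves 7.
At row 5, column 2: row 5 has {1,6,7}; column 2 has {3,4,5}; that leaves 2.
At row 7, column 6: row 7 has {2,4,5}; column 6 has {1,2,4,6,7}; that leaves 3.
At row 1, column 1: row 1 has {2}; column 1 has {1,2,4,5,6,7}; that leaves 3.
At row 2, column 2: row 2 has {3,4,5,6,7}; column 2 has {2,3,4,5}; that leaves 1.
At row 2, column 7: row 2 has {1,3,4,5,6,7}; column 7 has {3,5,7}; that leaves 2.
At row 3, column 4: row 3 has {2,3,4,5,7}; column 4 has {4,6}; that leaves 1.
At row 4, column 6: row 4 has {1}; column 6 has {1,2,3,4,6,7}; that leaves 5.
At row 7, column 4: row 7 has {2,3,4,5}; column 4 has {1,4,6}; that leaves 7.
At row 1, column 4: row 1 has {2,3}; column 4 has {1,4,6,7}; that leaves 5.
At row 3, column 3: row 3 has {1,2,3,4,5,7}; column 3 has {2,3}; that leaves 6.
At row 5, column 4: row 5 has {1,2,6,7}; column 4 has {1,4,5,6,7}; that leaves 3.
At row 5, column 5: row 5 has {1,2,3,6,7}; column 5 has {1,2,5,7}; that leaves 4.
At row 7, column 3: row 7 has {2,3,4,5,7}; column 3 has {2,3,6}; that leaves 1.
At row 7, column 7: row 7 has {1,2,3,4,5,7}; column 7 has {2,3,5,7}; that leaves 6.
At row 1, column 5: row 1 has {2,3,5}; column 5 has {1,2,4,5,7}; that leaves 6.
At row 4, column 4: row 4 has {1,5}; column 4 has {1,3,4,5,6,7}; that leaves 2.
At row 4, column 5: row 4 has {1,2,5}; column 5 has {1,2,4,5,6,7}; that leaves 3.
At row 4, column 7: row 4 has {1,2,3,5}; column 7 has {2,3,5,6,7}; that leaves 4.
At row 5, column 3: row 5 has {1,2,3,4,6,7}; column 3 has {1,2,3,6}; that leaves 5.
At row 1, column 2: row 1 has {2,3,5,6}; column 2 has {1,2,3,4,5}; that leaves 7.
At row 1, column 3: row 1 has {2,3,5,6,7}; column 3 has {1,2,3,5,6}; that leaves 4.
At row 1, column 7: row 1 has {2,3,4,5,6,7}; column 7 has {2,3,4,5,6,7}; that leaves 1.
At row 4, column 2: row 4 has {1,2,3,4,5}; column 2 has {1,2,3,4,5,7}; that leaves 6.
At row 4, column 3: row 4 has {1,2,3,4,5,6}; column 3 has {1,2,3,4,5,6}; that leaves 7.

3 7 4 5 6 2 1 / 5 1 3 4 7 6 2 / 2 4 6 1 5 7 3 / 1 6 7 2 3 5 4 / 6 2 5 3 4 1 7 / 7 3 2 6 1 4 5 / 4 5 1 7 2 3 6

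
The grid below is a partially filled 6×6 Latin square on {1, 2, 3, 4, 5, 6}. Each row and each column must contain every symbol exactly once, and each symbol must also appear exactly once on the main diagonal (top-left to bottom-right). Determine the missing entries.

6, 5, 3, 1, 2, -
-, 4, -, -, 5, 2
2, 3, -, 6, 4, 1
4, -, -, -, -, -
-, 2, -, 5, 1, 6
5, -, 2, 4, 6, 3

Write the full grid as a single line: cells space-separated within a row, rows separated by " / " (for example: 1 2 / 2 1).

At row 1, column 6: row 1 has {1,2,3,5,6}; column 6 has {1,2,3,6}; that leaves 4.
At row 2, column 4: row 2 has {2,4,5}; column 4 has {1,4,5,6}; that leaves 3.
At row 3, column 3: row 3 has {1,2,3,4,6}; column 3 has {2,3}; the diagonal has {1,3,4,6}; that leaves 5.
At row 4, column 4: row 4 has {4}; column 4 has {1,3,4,5,6}; the diagonal has {1,3,4,5,6}; that leaves 2.
At row 4, column 5: row 4 has {2,4}; column 5 has {1,2,4,5,6}; that leaves 3.
At row 4, column 6: row 4 has {2,3,4}; column 6 has {1,2,3,4,6}; that leaves 5.
At row 5, column 1: row 5 has {1,2,5,6}; column 1 has {2,4,5,6}; that leaves 3.
At row 5, column 3: row 5 has {1,2,3,5,6}; column 3 has {2,3,5}; that leaves 4.
At row 6, column 2: row 6 has {2,3,4,5,6}; column 2 has {2,3,4,5}; that leaves 1.
At row 2, column 1: row 2 has {2,3,4,5}; column 1 has {2,3,4,5,6}; that leaves 1.
At row 2, column 3: row 2 has {1,2,3,4,5}; column 3 has {2,3,4,5}; that leaves 6.
At row 4, column 2: row 4 has {2,3,4,5}; column 2 has {1,2,3,4,5}; that leaves 6.
At row 4, column 3: row 4 has {2,3,4,5,6}; column 3 has {2,3,4,5,6}; that leaves 1.

6 5 3 1 2 4 / 1 4 6 3 5 2 / 2 3 5 6 4 1 / 4 6 1 2 3 5 / 3 2 4 5 1 6 / 5 1 2 4 6 3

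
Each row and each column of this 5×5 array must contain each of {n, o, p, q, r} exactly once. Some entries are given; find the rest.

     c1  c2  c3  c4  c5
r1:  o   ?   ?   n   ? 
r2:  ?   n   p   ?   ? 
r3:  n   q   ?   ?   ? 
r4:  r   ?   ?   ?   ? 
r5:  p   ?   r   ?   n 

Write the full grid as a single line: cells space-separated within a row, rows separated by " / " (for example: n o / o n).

o r q n p / q n p r o / n q o p r / r p n o q / p o r q n

(r1,c3) = q
(r2,c1) = q
(r3,c3) = o
(r4,c3) = n
(r5,c2) = o
(r5,c4) = q
(r4,c2) = p
(r4,c4) = o
(r4,c5) = q
(r1,c2) = r
(r1,c5) = p
(r2,c4) = r
(r2,c5) = o
(r3,c4) = p
(r3,c5) = r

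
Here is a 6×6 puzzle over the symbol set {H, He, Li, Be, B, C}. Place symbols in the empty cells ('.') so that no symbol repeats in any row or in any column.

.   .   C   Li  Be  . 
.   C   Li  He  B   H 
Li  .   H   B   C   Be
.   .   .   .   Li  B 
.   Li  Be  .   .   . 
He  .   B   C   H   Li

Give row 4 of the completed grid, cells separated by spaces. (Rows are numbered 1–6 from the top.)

C H He Be Li B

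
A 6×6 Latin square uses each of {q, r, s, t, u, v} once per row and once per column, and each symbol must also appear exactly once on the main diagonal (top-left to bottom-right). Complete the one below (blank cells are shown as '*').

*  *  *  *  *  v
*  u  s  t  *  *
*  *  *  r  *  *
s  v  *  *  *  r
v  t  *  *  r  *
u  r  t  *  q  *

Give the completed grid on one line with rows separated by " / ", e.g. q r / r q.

t q r u s v / r u s t v q / q s v r u t / s v u q t r / v t q s r u / u r t v q s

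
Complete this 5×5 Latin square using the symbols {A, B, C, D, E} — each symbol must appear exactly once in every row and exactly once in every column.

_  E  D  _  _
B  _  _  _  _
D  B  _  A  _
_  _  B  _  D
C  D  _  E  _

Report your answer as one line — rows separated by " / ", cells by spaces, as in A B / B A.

Cell (r1,c1): row 1 has {D,E}; column 1 has {B,C,D} → A.
Cell (r4,c1): row 4 has {B,D}; column 1 has {A,B,C,D} → E.
Cell (r4,c4): row 4 has {B,D,E}; column 4 has {A,E} → C.
Cell (r5,c3): row 5 has {C,D,E}; column 3 has {B,D} → A.
Cell (r5,c5): row 5 has {A,C,D,E}; column 5 has {D} → B.
Cell (r1,c4): row 1 has {A,D,E}; column 4 has {A,C,E} → B.
Cell (r1,c5): row 1 has {A,B,D,E}; column 5 has {B,D} → C.
Cell (r2,c4): row 2 has {B}; column 4 has {A,B,C,E} → D.
Cell (r3,c5): row 3 has {A,B,D}; column 5 has {B,C,D} → E.
Cell (r4,c2): row 4 has {B,C,D,E}; column 2 has {B,D,E} → A.
Cell (r2,c2): row 2 has {B,D}; column 2 has {A,B,D,E} → C.
Cell (r2,c3): row 2 has {B,C,D}; column 3 has {A,B,D} → E.
Cell (r2,c5): row 2 has {B,C,D,E}; column 5 has {B,C,D,E} → A.
Cell (r3,c3): row 3 has {A,B,D,E}; column 3 has {A,B,D,E} → C.

A E D B C / B C E D A / D B C A E / E A B C D / C D A E B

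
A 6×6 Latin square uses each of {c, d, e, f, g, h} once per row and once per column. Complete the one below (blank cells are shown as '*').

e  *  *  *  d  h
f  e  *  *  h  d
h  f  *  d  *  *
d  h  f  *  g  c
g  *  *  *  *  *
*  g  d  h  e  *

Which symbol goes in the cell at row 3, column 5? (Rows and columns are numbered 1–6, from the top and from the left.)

(r1,c2) = c
(r1,c3) = g
(r1,c4) = f
(r2,c3) = c
(r2,c4) = g
(r3,c3) = e
(r3,c5) = c

c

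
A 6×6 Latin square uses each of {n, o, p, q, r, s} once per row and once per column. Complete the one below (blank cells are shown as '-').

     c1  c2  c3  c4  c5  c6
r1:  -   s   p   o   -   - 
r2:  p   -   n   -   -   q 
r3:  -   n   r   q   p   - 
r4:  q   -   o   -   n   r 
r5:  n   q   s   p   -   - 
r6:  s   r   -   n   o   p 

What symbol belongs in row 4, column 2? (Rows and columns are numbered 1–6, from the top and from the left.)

p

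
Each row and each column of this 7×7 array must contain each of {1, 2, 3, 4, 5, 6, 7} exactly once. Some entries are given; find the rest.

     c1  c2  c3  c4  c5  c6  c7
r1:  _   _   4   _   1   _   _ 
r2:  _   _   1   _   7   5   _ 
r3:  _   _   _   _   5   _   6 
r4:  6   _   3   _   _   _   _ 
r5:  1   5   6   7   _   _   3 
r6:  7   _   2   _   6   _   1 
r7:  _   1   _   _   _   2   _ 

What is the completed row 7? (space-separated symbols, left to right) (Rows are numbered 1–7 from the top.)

row 3 has {5,6}; column 3 has {1,2,3,4,6} — only 7 is left for (r3,c3).
row 5 has {1,3,5,6,7}; column 6 has {2,5} — only 4 is left for (r5,c6).
row 6 has {1,2,6,7}; column 6 has {2,4,5} — only 3 is left for (r6,c6).
row 7 has {1,2}; column 3 has {1,2,3,4,6,7} — only 5 is left for (r7,c3).
row 3 has {5,6,7}; column 6 has {2,3,4,5} — only 1 is left for (r3,c6).
row 4 has {3,6}; column 6 has {1,2,3,4,5} — only 7 is left for (r4,c6).
row 5 has {1,3,4,5,6,7}; column 5 has {1,5,6,7} — only 2 is left for (r5,c5).
row 6 has {1,2,3,6,7}; column 2 has {1,5} — only 4 is left for (r6,c2).
row 6 has {1,2,3,4,6,7}; column 4 has {7} — only 5 is left for (r6,c4).
row 1 has {1,4}; column 6 has {1,2,3,4,5,7} — only 6 is left for (r1,c6).
row 4 has {3,6,7}; column 2 has {1,4,5} — only 2 is left for (r4,c2).
row 4 has {2,3,6,7}; column 5 has {1,2,5,6,7} — only 4 is left for (r4,c5).
row 4 has {2,3,4,6,7}; column 7 has {1,3,6} — only 5 is left for (r4,c7).
row 7 has {1,2,5}; column 5 has {1,2,4,5,6,7} — only 3 is left for (r7,c5).
row 3 has {1,5,6,7}; column 2 has {1,2,4,5} — only 3 is left for (r3,c2).
row 4 has {2,3,4,5,6,7}; column 4 has {5,7} — only 1 is left for (r4,c4).
row 7 has {1,2,3,5}; column 1 has {1,6,7} — only 4 is left for (r7,c1).
row 7 has {1,2,3,4,5}; column 4 has {1,5,7} — only 6 is left for (r7,c4).
row 7 has {1,2,3,4,5,6}; column 7 has {1,3,5,6} — only 7 is left for (r7,c7).

4 1 5 6 3 2 7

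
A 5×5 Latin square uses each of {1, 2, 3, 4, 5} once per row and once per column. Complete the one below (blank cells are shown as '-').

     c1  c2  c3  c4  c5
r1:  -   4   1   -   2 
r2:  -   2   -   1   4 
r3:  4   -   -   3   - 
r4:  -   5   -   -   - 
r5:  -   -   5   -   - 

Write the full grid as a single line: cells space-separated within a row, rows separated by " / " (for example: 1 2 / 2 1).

3 4 1 5 2 / 5 2 3 1 4 / 4 1 2 3 5 / 1 5 4 2 3 / 2 3 5 4 1

(r1,c4) = 5
(r2,c3) = 3
(r3,c2) = 1
(r3,c3) = 2
(r3,c5) = 5
(r4,c3) = 4
(r4,c4) = 2
(r5,c2) = 3
(r5,c4) = 4
(r5,c5) = 1
(r1,c1) = 3
(r2,c1) = 5
(r4,c1) = 1
(r4,c5) = 3
(r5,c1) = 2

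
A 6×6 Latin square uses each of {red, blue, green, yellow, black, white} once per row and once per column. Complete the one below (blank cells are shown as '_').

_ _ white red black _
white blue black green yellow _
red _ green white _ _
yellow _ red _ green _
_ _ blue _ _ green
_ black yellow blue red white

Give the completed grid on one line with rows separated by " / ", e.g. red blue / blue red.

blue green white red black yellow / white blue black green yellow red / red yellow green white blue black / yellow white red black green blue / black red blue yellow white green / green black yellow blue red white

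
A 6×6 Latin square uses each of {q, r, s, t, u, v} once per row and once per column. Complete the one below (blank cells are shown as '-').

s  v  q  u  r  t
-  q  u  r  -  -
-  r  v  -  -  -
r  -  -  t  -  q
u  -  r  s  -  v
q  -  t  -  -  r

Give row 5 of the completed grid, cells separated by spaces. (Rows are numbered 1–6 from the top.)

row 2 has {q,r,u}; column 6 has {q,r,t,v} — only s is left for (r2,c6).
row 3 has {r,v}; column 1 has {q,r,s,u} — only t is left for (r3,c1).
row 3 has {r,t,v}; column 4 has {r,s,t,u} — only q is left for (r3,c4).
row 3 has {q,r,t,v}; column 6 has {q,r,s,t,v} — only u is left for (r3,c6).
row 4 has {q,r,t}; column 3 has {q,r,t,u,v} — only s is left for (r4,c3).
row 5 has {r,s,u,v}; column 2 has {q,r,v} — only t is left for (r5,c2).
row 5 has {r,s,t,u,v}; column 5 has {r} — only q is left for (r5,c5).

u t r s q v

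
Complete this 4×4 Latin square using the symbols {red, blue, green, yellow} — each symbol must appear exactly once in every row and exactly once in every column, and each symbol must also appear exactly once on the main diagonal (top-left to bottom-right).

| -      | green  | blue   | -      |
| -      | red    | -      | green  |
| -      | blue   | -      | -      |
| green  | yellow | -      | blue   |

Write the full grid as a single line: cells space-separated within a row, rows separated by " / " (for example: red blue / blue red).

yellow green blue red / blue red yellow green / red blue green yellow / green yellow red blue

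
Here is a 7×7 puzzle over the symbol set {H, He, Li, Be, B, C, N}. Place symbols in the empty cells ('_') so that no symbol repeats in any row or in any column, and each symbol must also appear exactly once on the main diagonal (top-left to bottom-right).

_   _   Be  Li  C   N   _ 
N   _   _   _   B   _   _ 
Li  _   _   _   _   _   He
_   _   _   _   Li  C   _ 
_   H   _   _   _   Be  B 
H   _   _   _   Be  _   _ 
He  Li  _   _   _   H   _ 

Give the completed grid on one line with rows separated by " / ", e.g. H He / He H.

B He Be Li C N H / N C H Be B He Li / Li Be N C H B He / Be B He H Li C N / C H Li N He Be B / H N B He Be Li C / He Li C B N H Be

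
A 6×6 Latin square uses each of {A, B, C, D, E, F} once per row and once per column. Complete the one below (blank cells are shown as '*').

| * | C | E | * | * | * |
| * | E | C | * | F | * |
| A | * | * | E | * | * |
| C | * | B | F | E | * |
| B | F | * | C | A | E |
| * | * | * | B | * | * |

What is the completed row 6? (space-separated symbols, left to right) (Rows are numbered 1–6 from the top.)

E D A B C F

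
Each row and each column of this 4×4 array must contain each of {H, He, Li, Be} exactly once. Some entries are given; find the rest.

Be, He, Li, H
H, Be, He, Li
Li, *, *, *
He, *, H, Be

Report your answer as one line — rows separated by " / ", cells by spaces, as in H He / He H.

Be He Li H / H Be He Li / Li H Be He / He Li H Be

(r3,c2) = H
(r3,c3) = Be
(r3,c4) = He
(r4,c2) = Li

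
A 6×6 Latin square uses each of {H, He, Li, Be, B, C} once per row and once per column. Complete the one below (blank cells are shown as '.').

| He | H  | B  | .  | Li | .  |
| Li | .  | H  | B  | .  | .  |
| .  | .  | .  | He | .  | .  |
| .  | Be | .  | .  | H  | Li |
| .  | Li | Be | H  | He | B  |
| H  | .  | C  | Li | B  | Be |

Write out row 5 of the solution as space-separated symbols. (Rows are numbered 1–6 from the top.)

C Li Be H He B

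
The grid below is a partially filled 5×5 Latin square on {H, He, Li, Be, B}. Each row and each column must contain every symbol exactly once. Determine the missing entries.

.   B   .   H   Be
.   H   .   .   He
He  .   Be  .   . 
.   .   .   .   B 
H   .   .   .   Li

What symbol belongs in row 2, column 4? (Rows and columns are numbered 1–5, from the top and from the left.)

(r1,c1) = Li
(r1,c3) = He
(r3,c2) = Li
(r3,c4) = B
(r3,c5) = H
(r4,c1) = Be
(r4,c2) = He
(r4,c4) = Li
(r5,c2) = Be
(r5,c3) = B
(r5,c4) = He
(r2,c1) = B
(r2,c3) = Li
(r2,c4) = Be

Be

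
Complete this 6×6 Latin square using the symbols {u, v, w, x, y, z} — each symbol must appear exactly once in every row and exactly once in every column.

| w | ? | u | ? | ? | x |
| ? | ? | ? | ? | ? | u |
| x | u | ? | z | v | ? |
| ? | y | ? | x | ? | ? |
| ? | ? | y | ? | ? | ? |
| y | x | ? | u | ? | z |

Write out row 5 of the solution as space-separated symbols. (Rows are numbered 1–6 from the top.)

(r3,c3) = w
(r3,c6) = y
(r6,c3) = v
(r6,c5) = w
(r4,c3) = z
(r4,c5) = u
(r2,c3) = x
(r4,c1) = v
(r4,c6) = w
(r5,c6) = v
(r2,c1) = z
(r2,c5) = y
(r5,c1) = u
(r5,c4) = w
(r1,c5) = z
(r2,c4) = v
(r5,c2) = z
(r5,c5) = x

u z y w x v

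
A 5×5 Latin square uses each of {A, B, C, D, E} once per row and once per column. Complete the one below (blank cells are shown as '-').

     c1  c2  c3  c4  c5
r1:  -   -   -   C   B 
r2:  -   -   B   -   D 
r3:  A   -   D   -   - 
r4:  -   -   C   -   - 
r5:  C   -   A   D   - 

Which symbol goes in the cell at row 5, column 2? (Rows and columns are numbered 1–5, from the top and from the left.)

(r1,c3) = E
(r2,c1) = E
(r2,c4) = A
(r5,c5) = E
(r1,c1) = D
(r1,c2) = A
(r2,c2) = C
(r3,c5) = C
(r4,c1) = B
(r4,c4) = E
(r4,c5) = A
(r5,c2) = B

B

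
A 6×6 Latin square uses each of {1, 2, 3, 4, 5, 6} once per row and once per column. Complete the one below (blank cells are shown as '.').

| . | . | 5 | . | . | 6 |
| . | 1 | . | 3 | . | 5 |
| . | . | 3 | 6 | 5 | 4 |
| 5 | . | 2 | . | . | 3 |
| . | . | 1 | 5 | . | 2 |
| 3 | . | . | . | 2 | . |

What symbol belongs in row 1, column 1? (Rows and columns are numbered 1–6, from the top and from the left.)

(r3,c2) = 2
(r6,c6) = 1
(r3,c1) = 1
(r6,c4) = 4
(r4,c4) = 1
(r6,c3) = 6
(r1,c4) = 2
(r2,c3) = 4
(r2,c5) = 6
(r4,c5) = 4
(r5,c5) = 3
(r6,c2) = 5
(r1,c1) = 4

4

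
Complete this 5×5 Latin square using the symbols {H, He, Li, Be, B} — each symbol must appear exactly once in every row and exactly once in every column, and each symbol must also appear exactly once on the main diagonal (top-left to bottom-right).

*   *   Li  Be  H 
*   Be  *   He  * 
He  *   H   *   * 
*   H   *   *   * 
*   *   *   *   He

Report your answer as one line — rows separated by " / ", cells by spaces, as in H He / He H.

B He Li Be H / H Be B He Li / He Li H B Be / Be H He Li B / Li B Be H He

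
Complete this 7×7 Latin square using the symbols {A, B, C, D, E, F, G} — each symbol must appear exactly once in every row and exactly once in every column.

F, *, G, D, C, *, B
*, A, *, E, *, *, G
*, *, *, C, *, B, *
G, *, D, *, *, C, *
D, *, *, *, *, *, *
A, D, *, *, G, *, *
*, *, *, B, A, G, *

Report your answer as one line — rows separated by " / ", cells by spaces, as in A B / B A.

F E G D C A B / B A C E F D G / E G F C D B A / G B D A E C F / D C A G B F E / A D B F G E C / C F E B A G D

(r1,c2): row 1 has {B,C,D,F,G}; column 2 has {A,D}, so it must be E.
(r1,c6): row 1 has {B,C,D,E,F,G}; column 6 has {B,C,G}, so it must be A.
(r3,c1): row 3 has {B,C}; column 1 has {A,D,F,G}, so it must be E.
(r6,c4): row 6 has {A,D,G}; column 4 has {B,C,D,E}, so it must be F.
(r6,c6): row 6 has {A,D,F,G}; column 6 has {A,B,C,G}, so it must be E.
(r6,c7): row 6 has {A,D,E,F,G}; column 7 has {B,G}, so it must be C.
(r7,c1): row 7 has {A,B,G}; column 1 has {A,D,E,F,G}, so it must be C.
(r7,c2): row 7 has {A,B,C,G}; column 2 has {A,D,E}, so it must be F.
(r7,c3): row 7 has {A,B,C,F,G}; column 3 has {D,G}, so it must be E.
(r7,c7): row 7 has {A,B,C,E,F,G}; column 7 has {B,C,G}, so it must be D.
(r2,c1): row 2 has {A,E,G}; column 1 has {A,C,D,E,F,G}, so it must be B.
(r3,c2): row 3 has {B,C,E}; column 2 has {A,D,E,F}, so it must be G.
(r4,c2): row 4 has {C,D,G}; column 2 has {A,D,E,F,G}, so it must be B.
(r4,c4): row 4 has {B,C,D,G}; column 4 has {B,C,D,E,F}, so it must be A.
(r5,c2): row 5 has {D}; column 2 has {A,B,D,E,F,G}, so it must be C.
(r5,c4): row 5 has {C,D}; column 4 has {A,B,C,D,E,F}, so it must be G.
(r5,c6): row 5 has {C,D,G}; column 6 has {A,B,C,E,G}, so it must be F.
(r6,c3): row 6 has {A,C,D,E,F,G}; column 3 has {D,E,G}, so it must be B.
(r2,c6): row 2 has {A,B,E,G}; column 6 has {A,B,C,E,F,G}, so it must be D.
(r5,c3): row 5 has {C,D,F,G}; column 3 has {B,D,E,G}, so it must be A.
(r5,c7): row 5 has {A,C,D,F,G}; column 7 has {B,C,D,G}, so it must be E.
(r2,c5): row 2 has {A,B,D,E,G}; column 5 has {A,C,G}, so it must be F.
(r3,c3): row 3 has {B,C,E,G}; column 3 has {A,B,D,E,G}, so it must be F.
(r3,c5): row 3 has {B,C,E,F,G}; column 5 has {A,C,F,G}, so it must be D.
(r3,c7): row 3 has {B,C,D,E,F,G}; column 7 has {B,C,D,E,G}, so it must be A.
(r4,c5): row 4 has {A,B,C,D,G}; column 5 has {A,C,D,F,G}, so it must be E.
(r4,c7): row 4 has {A,B,C,D,E,G}; column 7 has {A,B,C,D,E,G}, so it must be F.
(r5,c5): row 5 has {A,C,D,E,F,G}; column 5 has {A,C,D,E,F,G}, so it must be B.
(r2,c3): row 2 has {A,B,D,E,F,G}; column 3 has {A,B,D,E,F,G}, so it must be C.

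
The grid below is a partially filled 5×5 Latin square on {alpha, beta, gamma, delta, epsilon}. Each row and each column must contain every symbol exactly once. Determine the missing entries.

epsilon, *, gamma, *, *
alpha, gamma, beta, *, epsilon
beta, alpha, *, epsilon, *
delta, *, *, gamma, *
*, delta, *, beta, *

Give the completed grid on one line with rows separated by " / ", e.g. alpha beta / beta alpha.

epsilon beta gamma alpha delta / alpha gamma beta delta epsilon / beta alpha delta epsilon gamma / delta epsilon alpha gamma beta / gamma delta epsilon beta alpha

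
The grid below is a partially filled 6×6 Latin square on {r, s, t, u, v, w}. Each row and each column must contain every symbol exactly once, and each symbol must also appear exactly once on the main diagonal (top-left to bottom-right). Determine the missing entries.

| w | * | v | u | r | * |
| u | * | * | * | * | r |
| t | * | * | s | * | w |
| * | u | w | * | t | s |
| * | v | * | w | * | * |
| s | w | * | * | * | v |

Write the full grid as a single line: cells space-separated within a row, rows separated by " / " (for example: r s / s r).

w s v u r t / u t s v w r / t r u s v w / v u w r t s / r v t w s u / s w r t u v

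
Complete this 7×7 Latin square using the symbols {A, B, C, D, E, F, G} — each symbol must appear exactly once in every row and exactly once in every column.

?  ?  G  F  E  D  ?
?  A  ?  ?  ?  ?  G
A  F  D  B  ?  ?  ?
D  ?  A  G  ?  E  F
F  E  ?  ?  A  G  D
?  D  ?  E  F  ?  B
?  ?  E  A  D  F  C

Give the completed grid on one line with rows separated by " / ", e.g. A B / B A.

row 1 has {D,E,F,G}; column 7 has {B,C,D,F,G} — only A is left for (r1,c7).
row 3 has {A,B,D,F}; column 6 has {D,E,F,G} — only C is left for (r3,c6).
row 3 has {A,B,C,D,F}; column 7 has {A,B,C,D,F,G} — only E is left for (r3,c7).
row 5 has {A,D,E,F,G}; column 4 has {A,B,E,F,G} — only C is left for (r5,c4).
row 6 has {B,D,E,F}; column 3 has {A,D,E,G} — only C is left for (r6,c3).
row 6 has {B,C,D,E,F}; column 6 has {C,D,E,F,G} — only A is left for (r6,c6).
row 2 has {A,G}; column 4 has {A,B,C,E,F,G} — only D is left for (r2,c4).
row 2 has {A,D,G}; column 6 has {A,C,D,E,F,G} — only B is left for (r2,c6).
row 3 has {A,B,C,D,E,F}; column 5 has {A,D,E,F} — only G is left for (r3,c5).
row 5 has {A,C,D,E,F,G}; column 3 has {A,C,D,E,G} — only B is left for (r5,c3).
row 6 has {A,B,C,D,E,F}; column 1 has {A,D,F} — only G is left for (r6,c1).
row 7 has {A,C,D,E,F}; column 1 has {A,D,F,G} — only B is left for (r7,c1).
row 7 has {A,B,C,D,E,F}; column 2 has {A,D,E,F} — only G is left for (r7,c2).
row 1 has {A,D,E,F,G}; column 1 has {A,B,D,F,G} — only C is left for (r1,c1).
row 1 has {A,C,D,E,F,G}; column 2 has {A,D,E,F,G} — only B is left for (r1,c2).
row 2 has {A,B,D,G}; column 1 has {A,B,C,D,F,G} — only E is left for (r2,c1).
row 2 has {A,B,D,E,G}; column 3 has {A,B,C,D,E,G} — only F is left for (r2,c3).
row 2 has {A,B,D,E,F,G}; column 5 has {A,D,E,F,G} — only C is left for (r2,c5).
row 4 has {A,D,E,F,G}; column 2 has {A,B,D,E,F,G} — only C is left for (r4,c2).
row 4 has {A,C,D,E,F,G}; column 5 has {A,C,D,E,F,G} — only B is left for (r4,c5).

C B G F E D A / E A F D C B G / A F D B G C E / D C A G B E F / F E B C A G D / G D C E F A B / B G E A D F C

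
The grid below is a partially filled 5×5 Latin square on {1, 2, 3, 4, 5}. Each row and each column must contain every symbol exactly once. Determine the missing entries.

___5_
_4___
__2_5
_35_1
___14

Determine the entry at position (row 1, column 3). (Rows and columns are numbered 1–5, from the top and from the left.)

4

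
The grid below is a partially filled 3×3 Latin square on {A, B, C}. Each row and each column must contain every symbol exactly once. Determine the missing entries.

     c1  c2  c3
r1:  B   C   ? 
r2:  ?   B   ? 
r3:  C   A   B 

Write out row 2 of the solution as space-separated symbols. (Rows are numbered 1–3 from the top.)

A B C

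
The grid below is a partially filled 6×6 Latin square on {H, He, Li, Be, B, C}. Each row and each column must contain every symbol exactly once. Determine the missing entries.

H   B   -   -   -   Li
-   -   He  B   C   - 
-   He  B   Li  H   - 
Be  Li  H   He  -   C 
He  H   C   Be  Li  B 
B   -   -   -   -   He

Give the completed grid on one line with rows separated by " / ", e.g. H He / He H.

H B Be C He Li / Li Be He B C H / C He B Li H Be / Be Li H He B C / He H C Be Li B / B C Li H Be He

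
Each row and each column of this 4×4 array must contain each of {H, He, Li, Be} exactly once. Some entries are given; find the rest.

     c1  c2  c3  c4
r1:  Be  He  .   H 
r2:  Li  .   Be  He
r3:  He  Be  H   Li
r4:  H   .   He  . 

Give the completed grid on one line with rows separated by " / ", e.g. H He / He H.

(r1,c3) = Li
(r2,c2) = H
(r4,c2) = Li
(r4,c4) = Be

Be He Li H / Li H Be He / He Be H Li / H Li He Be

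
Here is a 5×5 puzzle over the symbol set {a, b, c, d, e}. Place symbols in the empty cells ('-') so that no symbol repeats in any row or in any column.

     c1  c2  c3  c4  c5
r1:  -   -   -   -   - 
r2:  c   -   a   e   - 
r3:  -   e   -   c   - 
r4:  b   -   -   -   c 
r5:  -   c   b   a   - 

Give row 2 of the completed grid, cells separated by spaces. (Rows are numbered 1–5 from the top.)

c b a e d

row 3 has {c,e}; column 3 has {a,b} — only d is left for (r3,c3).
row 4 has {b,c}; column 3 has {a,b,d} — only e is left for (r4,c3).
row 4 has {b,c,e}; column 4 has {a,c,e} — only d is left for (r4,c4).
row 1 is empty so far; column 3 has {a,b,d,e} — only c is left for (r1,c3).
row 1 has {c}; column 4 has {a,c,d,e} — only b is left for (r1,c4).
row 3 has {c,d,e}; column 1 has {b,c} — only a is left for (r3,c1).
row 3 has {a,c,d,e}; column 5 has {c} — only b is left for (r3,c5).
row 4 has {b,c,d,e}; column 2 has {c,e} — only a is left for (r4,c2).
row 1 has {b,c}; column 2 has {a,c,e} — only d is left for (r1,c2).
row 2 has {a,c,e}; column 2 has {a,c,d,e} — only b is left for (r2,c2).
row 2 has {a,b,c,e}; column 5 has {b,c} — only d is left for (r2,c5).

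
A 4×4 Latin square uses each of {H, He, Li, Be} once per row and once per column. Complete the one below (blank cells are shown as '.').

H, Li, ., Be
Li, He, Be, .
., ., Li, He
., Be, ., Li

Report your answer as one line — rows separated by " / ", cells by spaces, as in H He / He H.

H Li He Be / Li He Be H / Be H Li He / He Be H Li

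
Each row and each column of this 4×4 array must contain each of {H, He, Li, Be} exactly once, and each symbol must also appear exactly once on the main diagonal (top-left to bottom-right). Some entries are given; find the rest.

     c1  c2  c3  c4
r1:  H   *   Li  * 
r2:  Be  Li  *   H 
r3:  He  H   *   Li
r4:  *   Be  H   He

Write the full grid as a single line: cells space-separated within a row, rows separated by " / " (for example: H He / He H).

H He Li Be / Be Li He H / He H Be Li / Li Be H He

(r1,c2) = He
(r1,c4) = Be
(r2,c3) = He
(r3,c3) = Be
(r4,c1) = Li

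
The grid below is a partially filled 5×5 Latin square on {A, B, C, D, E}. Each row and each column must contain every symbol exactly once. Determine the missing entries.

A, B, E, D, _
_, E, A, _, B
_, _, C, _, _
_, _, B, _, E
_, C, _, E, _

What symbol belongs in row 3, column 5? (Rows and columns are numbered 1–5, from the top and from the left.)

(r1,c5) = C
(r2,c4) = C
(r4,c4) = A
(r5,c3) = D
(r5,c5) = A
(r2,c1) = D
(r3,c4) = B
(r3,c5) = D

D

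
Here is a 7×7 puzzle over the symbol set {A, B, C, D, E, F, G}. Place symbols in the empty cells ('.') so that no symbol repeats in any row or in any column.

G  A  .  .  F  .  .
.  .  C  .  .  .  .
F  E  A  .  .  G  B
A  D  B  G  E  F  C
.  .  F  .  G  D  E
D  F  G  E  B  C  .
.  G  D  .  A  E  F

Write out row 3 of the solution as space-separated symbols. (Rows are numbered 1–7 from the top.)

F E A D C G B

At row 1, column 3: row 1 has {A,F,G}; column 3 has {A,B,C,D,F,G}; that leaves E.
At row 1, column 6: row 1 has {A,E,F,G}; column 6 has {C,D,E,F,G}; that leaves B.
At row 1, column 7: row 1 has {A,B,E,F,G}; column 7 has {B,C,E,F}; that leaves D.
At row 2, column 2: row 2 has {C}; column 2 has {A,D,E,F,G}; that leaves B.
At row 2, column 5: row 2 has {B,C}; column 5 has {A,B,E,F,G}; that leaves D.
At row 2, column 6: row 2 has {B,C,D}; column 6 has {B,C,D,E,F,G}; that leaves A.
At row 2, column 7: row 2 has {A,B,C,D}; column 7 has {B,C,D,E,F}; that leaves G.
At row 3, column 5: row 3 has {A,B,E,F,G}; column 5 has {A,B,D,E,F,G}; that leaves C.
At row 5, column 2: row 5 has {D,E,F,G}; column 2 has {A,B,D,E,F,G}; that leaves C.
At row 6, column 7: row 6 has {B,C,D,E,F,G}; column 7 has {B,C,D,E,F,G}; that leaves A.
At row 1, column 4: row 1 has {A,B,D,E,F,G}; column 4 has {E,G}; that leaves C.
At row 2, column 1: row 2 has {A,B,C,D,G}; column 1 has {A,D,F,G}; that leaves E.
At row 2, column 4: row 2 has {A,B,C,D,E,G}; column 4 has {C,E,G}; that leaves F.
At row 3, column 4: row 3 has {A,B,C,E,F,G}; column 4 has {C,E,F,G}; that leaves D.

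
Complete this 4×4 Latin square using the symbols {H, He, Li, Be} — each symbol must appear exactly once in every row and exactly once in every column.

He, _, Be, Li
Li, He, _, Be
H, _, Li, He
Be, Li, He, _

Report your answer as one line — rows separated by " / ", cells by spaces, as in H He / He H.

row 1 has {He,Li,Be}; column 2 has {He,Li} — only H is left for (r1,c2).
row 2 has {He,Li,Be}; column 3 has {He,Li,Be} — only H is left for (r2,c3).
row 3 has {H,He,Li}; column 2 has {H,He,Li} — only Be is left for (r3,c2).
row 4 has {He,Li,Be}; column 4 has {He,Li,Be} — only H is left for (r4,c4).

He H Be Li / Li He H Be / H Be Li He / Be Li He H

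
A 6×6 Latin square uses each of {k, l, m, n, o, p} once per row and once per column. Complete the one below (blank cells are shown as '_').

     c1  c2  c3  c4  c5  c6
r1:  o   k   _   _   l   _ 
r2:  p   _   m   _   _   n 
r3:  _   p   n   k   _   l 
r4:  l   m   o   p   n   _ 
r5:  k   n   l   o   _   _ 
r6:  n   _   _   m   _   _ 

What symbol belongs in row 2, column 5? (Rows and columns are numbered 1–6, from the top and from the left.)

k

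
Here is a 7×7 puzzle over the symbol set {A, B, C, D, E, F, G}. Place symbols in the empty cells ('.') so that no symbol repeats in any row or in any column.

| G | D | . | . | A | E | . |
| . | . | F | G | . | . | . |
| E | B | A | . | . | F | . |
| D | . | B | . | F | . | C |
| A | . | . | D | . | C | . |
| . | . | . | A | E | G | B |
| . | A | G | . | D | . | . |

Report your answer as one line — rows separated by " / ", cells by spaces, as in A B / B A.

G D C B A E F / B E F G C D A / E B A C G F D / D G B E F A C / A F E D B C G / F C D A E G B / C A G F D B E

row 1 has {A,D,E,G}; column 3 has {A,B,F,G} — only C is left for (r1,c3).
row 1 has {A,C,D,E,G}; column 7 has {B,C} — only F is left for (r1,c7).
row 3 has {A,B,E,F}; column 4 has {A,D,G} — only C is left for (r3,c4).
row 3 has {A,B,C,E,F}; column 5 has {A,D,E,F} — only G is left for (r3,c5).
row 3 has {A,B,C,E,F,G}; column 7 has {B,C,F} — only D is left for (r3,c7).
row 4 has {B,C,D,F}; column 4 has {A,C,D,G} — only E is left for (r4,c4).
row 4 has {B,C,D,E,F}; column 6 has {C,E,F,G} — only A is left for (r4,c6).
row 5 has {A,C,D}; column 3 has {A,B,C,F,G} — only E is left for (r5,c3).
row 5 has {A,C,D,E}; column 5 has {A,D,E,F,G} — only B is left for (r5,c5).
row 5 has {A,B,C,D,E}; column 7 has {B,C,D,F} — only G is left for (r5,c7).
row 6 has {A,B,E,G}; column 3 has {A,B,C,E,F,G} — only D is left for (r6,c3).
row 7 has {A,D,G}; column 6 has {A,C,E,F,G} — only B is left for (r7,c6).
row 7 has {A,B,D,G}; column 7 has {B,C,D,F,G} — only E is left for (r7,c7).
row 1 has {A,C,D,E,F,G}; column 4 has {A,C,D,E,G} — only B is left for (r1,c4).
row 2 has {F,G}; column 5 has {A,B,D,E,F,G} — only C is left for (r2,c5).
row 2 has {C,F,G}; column 6 has {A,B,C,E,F,G} — only D is left for (r2,c6).
row 2 has {C,D,F,G}; column 7 has {B,C,D,E,F,G} — only A is left for (r2,c7).
row 4 has {A,B,C,D,E,F}; column 2 has {A,B,D} — only G is left for (r4,c2).
row 5 has {A,B,C,D,E,G}; column 2 has {A,B,D,G} — only F is left for (r5,c2).
row 6 has {A,B,D,E,G}; column 2 has {A,B,D,F,G} — only C is left for (r6,c2).
row 7 has {A,B,D,E,G}; column 4 has {A,B,C,D,E,G} — only F is left for (r7,c4).
row 2 has {A,C,D,F,G}; column 1 has {A,D,E,G} — only B is left for (r2,c1).
row 2 has {A,B,C,D,F,G}; column 2 has {A,B,C,D,F,G} — only E is left for (r2,c2).
row 6 has {A,B,C,D,E,G}; column 1 has {A,B,D,E,G} — only F is left for (r6,c1).
row 7 has {A,B,D,E,F,G}; column 1 has {A,B,D,E,F,G} — only C is left for (r7,c1).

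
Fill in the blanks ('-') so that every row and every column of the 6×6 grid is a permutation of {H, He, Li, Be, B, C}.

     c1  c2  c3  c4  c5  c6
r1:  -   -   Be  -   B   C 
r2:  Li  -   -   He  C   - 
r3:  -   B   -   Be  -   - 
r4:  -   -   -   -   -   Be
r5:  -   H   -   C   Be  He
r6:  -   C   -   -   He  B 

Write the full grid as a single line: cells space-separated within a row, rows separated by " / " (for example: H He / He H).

He Li Be H B C / Li Be B He C H / C B He Be H Li / H He C B Li Be / B H Li C Be He / Be C H Li He B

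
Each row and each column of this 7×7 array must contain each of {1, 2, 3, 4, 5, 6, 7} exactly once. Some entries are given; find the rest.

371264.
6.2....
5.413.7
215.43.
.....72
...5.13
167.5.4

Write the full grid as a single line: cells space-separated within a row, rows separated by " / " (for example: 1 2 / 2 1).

3 7 1 2 6 4 5 / 6 3 2 4 7 5 1 / 5 2 4 1 3 6 7 / 2 1 5 7 4 3 6 / 4 5 3 6 1 7 2 / 7 4 6 5 2 1 3 / 1 6 7 3 5 2 4

(r1,c7) = 5
(r2,c6) = 5
(r2,c7) = 1
(r3,c2) = 2
(r3,c6) = 6
(r4,c7) = 6
(r5,c1) = 4
(r5,c5) = 1
(r6,c1) = 7
(r6,c2) = 4
(r6,c3) = 6
(r6,c5) = 2
(r7,c4) = 3
(r7,c6) = 2
(r2,c2) = 3
(r2,c5) = 7
(r4,c4) = 7
(r5,c2) = 5
(r5,c3) = 3
(r5,c4) = 6
(r2,c4) = 4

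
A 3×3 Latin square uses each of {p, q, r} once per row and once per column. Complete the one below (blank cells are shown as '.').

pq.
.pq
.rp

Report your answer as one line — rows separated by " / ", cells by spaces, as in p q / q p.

p q r / r p q / q r p

Cell (r1,c3): row 1 has {p,q}; column 3 has {p,q} → r.
Cell (r2,c1): row 2 has {p,q}; column 1 has {p} → r.
Cell (r3,c1): row 3 has {p,r}; column 1 has {p,r} → q.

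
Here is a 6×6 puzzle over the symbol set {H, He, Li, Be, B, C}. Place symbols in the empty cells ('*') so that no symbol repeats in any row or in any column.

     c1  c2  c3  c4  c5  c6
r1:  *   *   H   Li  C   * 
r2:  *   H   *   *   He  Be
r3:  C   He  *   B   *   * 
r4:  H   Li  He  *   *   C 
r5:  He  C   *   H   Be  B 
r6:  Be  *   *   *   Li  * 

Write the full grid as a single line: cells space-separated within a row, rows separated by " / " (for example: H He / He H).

B Be H Li C He / Li H B C He Be / C He Be B H Li / H Li He Be B C / He C Li H Be B / Be B C He Li H

At row 1, column 1: row 1 has {H,Li,C}; column 1 has {H,He,Be,C}; that leaves B.
At row 1, column 2: row 1 has {H,Li,B,C}; column 2 has {H,He,Li,C}; that leaves Be.
At row 1, column 6: row 1 has {H,Li,Be,B,C}; column 6 has {Be,B,C}; that leaves He.
At row 2, column 1: row 2 has {H,He,Be}; column 1 has {H,He,Be,B,C}; that leaves Li.
At row 2, column 4: row 2 has {H,He,Li,Be}; column 4 has {H,Li,B}; that leaves C.
At row 3, column 5: row 3 has {He,B,C}; column 5 has {He,Li,Be,C}; that leaves H.
At row 3, column 6: row 3 has {H,He,B,C}; column 6 has {He,Be,B,C}; that leaves Li.
At row 4, column 4: row 4 has {H,He,Li,C}; column 4 has {H,Li,B,C}; that leaves Be.
At row 4, column 5: row 4 has {H,He,Li,Be,C}; column 5 has {H,He,Li,Be,C}; that leaves B.
At row 5, column 3: row 5 has {H,He,Be,B,C}; column 3 has {H,He}; that leaves Li.
At row 6, column 2: row 6 has {Li,Be}; column 2 has {H,He,Li,Be,C}; that leaves B.
At row 6, column 3: row 6 has {Li,Be,B}; column 3 has {H,He,Li}; that leaves C.
At row 6, column 4: row 6 has {Li,Be,B,C}; column 4 has {H,Li,Be,B,C}; that leaves He.
At row 6, column 6: row 6 has {He,Li,Be,B,C}; column 6 has {He,Li,Be,B,C}; that leaves H.
At row 2, column 3: row 2 has {H,He,Li,Be,C}; column 3 has {H,He,Li,C}; that leaves B.
At row 3, column 3: row 3 has {H,He,Li,B,C}; column 3 has {H,He,Li,B,C}; that leaves Be.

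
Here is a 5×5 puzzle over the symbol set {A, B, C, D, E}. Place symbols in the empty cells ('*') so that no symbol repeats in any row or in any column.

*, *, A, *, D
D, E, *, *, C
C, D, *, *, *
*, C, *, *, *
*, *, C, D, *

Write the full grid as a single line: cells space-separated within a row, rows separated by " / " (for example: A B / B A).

E B A C D / D E B A C / C D E B A / A C D E B / B A C D E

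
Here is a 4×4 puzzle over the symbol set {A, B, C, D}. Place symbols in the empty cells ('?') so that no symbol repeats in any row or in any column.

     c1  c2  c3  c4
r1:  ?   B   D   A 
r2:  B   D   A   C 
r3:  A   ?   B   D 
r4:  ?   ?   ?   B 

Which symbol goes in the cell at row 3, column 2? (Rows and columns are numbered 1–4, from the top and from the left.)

C

row 1 has {A,B,D}; column 1 has {A,B} — only C is left for (r1,c1).
row 3 has {A,B,D}; column 2 has {B,D} — only C is left for (r3,c2).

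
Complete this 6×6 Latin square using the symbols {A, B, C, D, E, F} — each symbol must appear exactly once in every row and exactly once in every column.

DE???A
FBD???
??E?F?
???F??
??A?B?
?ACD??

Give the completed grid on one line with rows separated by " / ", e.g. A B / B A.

D E F B C A / F B D E A C / C D E A F B / A C B F D E / E F A C B D / B A C D E F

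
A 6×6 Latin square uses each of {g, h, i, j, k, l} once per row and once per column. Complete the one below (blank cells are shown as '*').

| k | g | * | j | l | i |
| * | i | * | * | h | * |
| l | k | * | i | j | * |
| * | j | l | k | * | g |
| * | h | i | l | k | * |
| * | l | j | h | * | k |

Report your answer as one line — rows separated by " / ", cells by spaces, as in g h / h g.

(r1,c3) = h
(r2,c4) = g
(r3,c3) = g
(r3,c6) = h
(r4,c5) = i
(r5,c6) = j
(r6,c5) = g
(r2,c1) = j
(r2,c3) = k
(r2,c6) = l
(r4,c1) = h
(r5,c1) = g
(r6,c1) = i

k g h j l i / j i k g h l / l k g i j h / h j l k i g / g h i l k j / i l j h g k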